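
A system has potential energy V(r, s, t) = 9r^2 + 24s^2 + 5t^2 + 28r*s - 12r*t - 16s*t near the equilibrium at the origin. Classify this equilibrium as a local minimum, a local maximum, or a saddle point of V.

local minimum

The Hessian at the origin is H = [[18, 28, -12], [28, 48, -16], [-12, -16, 10]].
Applying the same elementary operations to the rows and columns of H produces a congruent diagonal matrix with entries 18, 40/9, 2/5.
So there are 3 positive pivots.
H is positive definite, so the origin is a strict local minimum.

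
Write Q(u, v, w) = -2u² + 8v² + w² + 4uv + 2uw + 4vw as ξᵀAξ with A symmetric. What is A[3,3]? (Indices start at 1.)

The coefficient of w² in Q is 1, and that is exactly A[3,3].

1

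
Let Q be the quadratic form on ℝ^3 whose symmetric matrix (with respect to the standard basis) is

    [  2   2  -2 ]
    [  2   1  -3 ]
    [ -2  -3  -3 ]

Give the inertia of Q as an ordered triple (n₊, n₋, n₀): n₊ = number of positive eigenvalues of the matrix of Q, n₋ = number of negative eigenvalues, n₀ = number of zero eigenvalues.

Applying the same elementary operations to the rows and columns of A produces a congruent diagonal matrix with entries 2, -1, -4.
Counting signs: 1 positive, 2 negative.

(1, 2, 0)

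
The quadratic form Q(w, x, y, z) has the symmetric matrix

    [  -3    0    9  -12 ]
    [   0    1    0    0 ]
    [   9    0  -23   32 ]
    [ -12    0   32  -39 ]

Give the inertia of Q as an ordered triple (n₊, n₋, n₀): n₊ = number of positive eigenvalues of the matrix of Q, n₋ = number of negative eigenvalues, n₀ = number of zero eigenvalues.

(3, 1, 0)

Congruent diagonalization of A (simultaneous row and column reduction) yields pivots -3, 1, 4, 5.
That gives 3 positive, 1 negative pivots.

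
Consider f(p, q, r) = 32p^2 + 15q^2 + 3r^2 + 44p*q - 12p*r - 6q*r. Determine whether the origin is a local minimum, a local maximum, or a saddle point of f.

The Hessian at the origin is H = [[64, 44, -12], [44, 30, -6], [-12, -6, 6]].
Row-reducing H symmetrically gives the diagonal entries 64, -1/4, 24.
That gives 2 positive, 1 negative pivots.
H is indefinite, so the origin is a saddle point.

saddle point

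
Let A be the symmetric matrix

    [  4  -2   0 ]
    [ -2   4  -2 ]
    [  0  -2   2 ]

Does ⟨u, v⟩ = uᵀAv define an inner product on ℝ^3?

yes

Symmetric row and column elimination reduces A to a congruent diagonal form with pivots 4, 3, 2/3.
That gives 3 positive pivots.
Hence Q is positive definite.
⟨·,·⟩ is an inner product exactly when A is positive definite.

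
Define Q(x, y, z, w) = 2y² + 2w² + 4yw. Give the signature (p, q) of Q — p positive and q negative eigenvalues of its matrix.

(1, 0)

Write A = [[0, 0, 0, 0], [0, 2, 0, 2], [0, 0, 0, 0], [0, 2, 0, 2]].
Row-reducing A symmetrically gives the diagonal entries 0, 2, 0, 0.
So there are 1 positive, 3 zero pivots.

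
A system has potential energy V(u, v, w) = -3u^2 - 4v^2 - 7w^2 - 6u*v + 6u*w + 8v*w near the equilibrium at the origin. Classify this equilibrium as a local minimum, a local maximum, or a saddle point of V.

The Hessian at the origin is H = [[-6, -6, 6], [-6, -8, 8], [6, 8, -14]].
An LDLᵀ factorisation of H has diagonal entries -6, -2, -6.
So there are 3 negative pivots.
H is negative definite, so the origin is a strict local maximum.

local maximum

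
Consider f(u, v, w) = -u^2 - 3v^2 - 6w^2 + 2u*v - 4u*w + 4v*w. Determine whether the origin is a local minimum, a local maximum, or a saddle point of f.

local maximum

The Hessian at the origin is H = [[-2, 2, -4], [2, -6, 4], [-4, 4, -12]].
Applying the same elementary operations to the rows and columns of H produces a congruent diagonal matrix with entries -2, -4, -4.
That gives 3 negative pivots.
H is negative definite, so the origin is a strict local maximum.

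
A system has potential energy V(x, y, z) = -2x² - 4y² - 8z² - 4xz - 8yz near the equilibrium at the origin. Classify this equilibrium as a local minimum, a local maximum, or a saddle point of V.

local maximum

The Hessian at the origin is H = [[-4, 0, -4], [0, -8, -8], [-4, -8, -16]].
An LDLᵀ factorisation of H has diagonal entries -4, -8, -4.
So there are 3 negative pivots.
H is negative definite, so the origin is a strict local maximum.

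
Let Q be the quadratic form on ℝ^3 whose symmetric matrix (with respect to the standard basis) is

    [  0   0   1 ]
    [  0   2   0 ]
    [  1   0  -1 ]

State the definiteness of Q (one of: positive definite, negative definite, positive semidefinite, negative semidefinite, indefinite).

indefinite

A is congruent to a diagonal matrix with 2 positive, 1 negative and 0 zero entries, so Q is indefinite.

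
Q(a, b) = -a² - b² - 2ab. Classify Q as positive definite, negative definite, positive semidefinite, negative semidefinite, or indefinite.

negative semidefinite

The symmetric matrix of Q is [[-1, -1], [-1, -1]].
For the 2×2 matrix [[-1, -1], [-1, -1]]: det = -1·-1 − (-1)² = 0, trace = -2.
det = 0 so one eigenvalue is zero; the form is semidefinite with the sign of the trace.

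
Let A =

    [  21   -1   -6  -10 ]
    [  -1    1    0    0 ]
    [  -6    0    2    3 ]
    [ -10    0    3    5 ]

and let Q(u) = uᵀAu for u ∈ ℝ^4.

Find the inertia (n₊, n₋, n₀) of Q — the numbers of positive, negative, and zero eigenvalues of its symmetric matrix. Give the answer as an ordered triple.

(3, 0, 1)

Congruent diagonalization of A (simultaneous row and column reduction) yields pivots 21, 20/21, 1/5, 0.
Counting signs: 3 positive, 1 zero.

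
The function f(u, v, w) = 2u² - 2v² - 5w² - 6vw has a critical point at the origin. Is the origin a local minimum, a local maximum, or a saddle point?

The Hessian at the origin is H = [[4, 0, 0], [0, -4, -6], [0, -6, -10]].
Row-reducing H symmetrically gives the diagonal entries 4, -4, -1.
That gives 1 positive, 2 negative pivots.
H is indefinite, so the origin is a saddle point.

saddle point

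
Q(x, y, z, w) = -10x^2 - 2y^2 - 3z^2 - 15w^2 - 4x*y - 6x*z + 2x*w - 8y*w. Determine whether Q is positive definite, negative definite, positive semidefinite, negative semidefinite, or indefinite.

negative definite

The symmetric matrix is A = [[-10, -2, -3, 1], [-2, -2, 0, -4], [-3, 0, -3, 0], [1, -4, 0, -15]].
Symmetric row and column elimination reduces A to a congruent diagonal form with pivots -10, -8/5, -15/8, -2.
Counting signs: 4 negative.
Hence Q is negative definite.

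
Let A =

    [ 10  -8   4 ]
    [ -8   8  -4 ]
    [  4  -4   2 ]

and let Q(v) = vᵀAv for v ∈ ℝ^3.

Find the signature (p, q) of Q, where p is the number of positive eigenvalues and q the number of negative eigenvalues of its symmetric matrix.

Row-reducing A symmetrically gives the diagonal entries 10, 8/5, 0.
That gives 2 positive, 1 zero pivots.

(2, 0)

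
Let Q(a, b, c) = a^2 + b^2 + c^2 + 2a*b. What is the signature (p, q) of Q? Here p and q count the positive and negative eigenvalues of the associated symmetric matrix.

The symmetric matrix is A = [[1, 1, 0], [1, 1, 0], [0, 0, 1]].
Symmetric row and column elimination reduces A to a congruent diagonal form with pivots 1, 0, 1.
Counting signs: 2 positive, 1 zero.

(2, 0)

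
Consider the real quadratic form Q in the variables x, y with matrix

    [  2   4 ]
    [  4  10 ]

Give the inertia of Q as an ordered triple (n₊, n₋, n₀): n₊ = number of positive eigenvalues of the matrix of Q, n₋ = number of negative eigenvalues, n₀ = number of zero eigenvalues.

An LDLᵀ factorisation of A has diagonal entries 2, 2.
That gives 2 positive pivots.

(2, 0, 0)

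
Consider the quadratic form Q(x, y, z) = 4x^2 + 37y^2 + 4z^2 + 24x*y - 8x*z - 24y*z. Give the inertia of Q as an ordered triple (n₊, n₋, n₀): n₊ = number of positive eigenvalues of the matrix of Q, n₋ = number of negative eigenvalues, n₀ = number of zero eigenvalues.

(2, 0, 1)

The symmetric matrix is A = [[4, 12, -4], [12, 37, -12], [-4, -12, 4]].
Applying the same elementary operations to the rows and columns of A produces a congruent diagonal matrix with entries 4, 1, 0.
Counting signs: 2 positive, 1 zero.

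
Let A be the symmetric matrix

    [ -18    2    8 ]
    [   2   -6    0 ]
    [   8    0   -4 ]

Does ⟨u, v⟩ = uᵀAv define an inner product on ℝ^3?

Leading principal minors: Δ_1 = -18, Δ_2 = 104, Δ_3 = -32.
The signs alternate starting with Δ_1 < 0, so by Sylvester's criterion Q is negative definite.
⟨·,·⟩ is an inner product exactly when A is positive definite.

no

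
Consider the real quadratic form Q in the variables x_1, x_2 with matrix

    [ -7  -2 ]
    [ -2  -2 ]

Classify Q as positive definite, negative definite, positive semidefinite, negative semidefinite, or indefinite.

Leading principal minors: Δ_1 = -7, Δ_2 = 10.
The signs alternate starting with Δ_1 < 0, so by Sylvester's criterion Q is negative definite.

negative definite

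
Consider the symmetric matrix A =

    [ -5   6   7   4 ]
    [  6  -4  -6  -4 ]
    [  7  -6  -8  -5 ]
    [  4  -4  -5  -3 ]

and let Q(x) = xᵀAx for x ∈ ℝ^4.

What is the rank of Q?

2

Symmetric row and column elimination reduces A to a congruent diagonal form with pivots -5, 16/5, 0, 0.
That gives 1 positive, 1 negative, 2 zero pivots.
The rank is the number of nonzero pivots: 2.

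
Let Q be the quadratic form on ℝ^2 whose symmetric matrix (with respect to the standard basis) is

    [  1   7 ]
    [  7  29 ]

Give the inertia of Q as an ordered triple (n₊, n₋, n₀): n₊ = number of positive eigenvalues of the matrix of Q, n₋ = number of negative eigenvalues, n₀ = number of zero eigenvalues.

(1, 1, 0)

Symmetric row and column elimination reduces A to a congruent diagonal form with pivots 1, -20.
Counting signs: 1 positive, 1 negative.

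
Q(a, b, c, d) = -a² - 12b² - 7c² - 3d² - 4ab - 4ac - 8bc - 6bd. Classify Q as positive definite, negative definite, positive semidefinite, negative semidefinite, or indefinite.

The symmetric matrix is A = [[-1, -2, -2, 0], [-2, -12, -4, -3], [-2, -4, -7, 0], [0, -3, 0, -3]].
An LDLᵀ factorisation of A has diagonal entries -1, -8, -3, -15/8.
So there are 4 negative pivots.
Hence Q is negative definite.

negative definite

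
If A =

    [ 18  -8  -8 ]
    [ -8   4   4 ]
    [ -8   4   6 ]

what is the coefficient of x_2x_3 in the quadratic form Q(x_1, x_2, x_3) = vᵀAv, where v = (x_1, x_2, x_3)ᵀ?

The coefficient of x_2x_3 is A[2,3] + A[3,2] = 2·4 = 8.

8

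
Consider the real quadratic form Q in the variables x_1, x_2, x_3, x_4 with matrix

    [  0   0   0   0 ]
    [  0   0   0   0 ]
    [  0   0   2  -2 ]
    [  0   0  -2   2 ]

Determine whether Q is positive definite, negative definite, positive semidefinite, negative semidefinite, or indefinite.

positive semidefinite

Congruent diagonalization of A (simultaneous row and column reduction) yields pivots 0, 0, 2, 0.
Counting signs: 1 positive, 3 zero.
Hence Q is positive semidefinite.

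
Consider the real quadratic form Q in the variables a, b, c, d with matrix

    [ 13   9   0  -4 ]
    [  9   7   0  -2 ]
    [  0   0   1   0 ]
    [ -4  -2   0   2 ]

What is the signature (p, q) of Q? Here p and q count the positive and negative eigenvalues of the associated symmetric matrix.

Congruent diagonalization of A (simultaneous row and column reduction) yields pivots 13, 10/13, 1, 0.
Counting signs: 3 positive, 1 zero.

(3, 0)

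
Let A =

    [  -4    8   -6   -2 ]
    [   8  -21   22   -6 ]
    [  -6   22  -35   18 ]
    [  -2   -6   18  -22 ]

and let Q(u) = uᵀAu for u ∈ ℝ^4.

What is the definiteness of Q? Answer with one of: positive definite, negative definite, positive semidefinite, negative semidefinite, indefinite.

negative definite

Congruent diagonalization of A (simultaneous row and column reduction) yields pivots -4, -5, -6, -5/6.
So there are 4 negative pivots.
Hence Q is negative definite.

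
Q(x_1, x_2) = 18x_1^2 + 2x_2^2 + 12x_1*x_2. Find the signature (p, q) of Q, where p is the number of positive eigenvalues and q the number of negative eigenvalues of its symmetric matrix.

The associated matrix is A = [[18, 6], [6, 2]].
Congruent diagonalization of A (simultaneous row and column reduction) yields pivots 18, 0.
So there are 1 positive, 1 zero pivots.

(1, 0)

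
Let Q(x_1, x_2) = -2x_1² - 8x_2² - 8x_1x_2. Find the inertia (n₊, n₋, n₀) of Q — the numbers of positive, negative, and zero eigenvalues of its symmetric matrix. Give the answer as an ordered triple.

(0, 1, 1)

The symmetric matrix is A = [[-2, -4], [-4, -8]].
Congruent diagonalization of A (simultaneous row and column reduction) yields pivots -2, 0.
That gives 1 negative, 1 zero pivots.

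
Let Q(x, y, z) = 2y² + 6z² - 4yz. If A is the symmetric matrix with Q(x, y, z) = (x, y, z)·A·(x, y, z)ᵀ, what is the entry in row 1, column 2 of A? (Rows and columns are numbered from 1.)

The coefficient of x·y in Q is 0. For a symmetric A this equals A[1,2] + A[2,1] = 2·A[1,2].
So A[1,2] = 0/2 = 0.

0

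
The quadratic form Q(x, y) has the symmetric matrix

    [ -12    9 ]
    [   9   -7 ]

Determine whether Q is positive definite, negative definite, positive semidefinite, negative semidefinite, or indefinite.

negative definite

An LDLᵀ factorisation of A has diagonal entries -12, -1/4.
That gives 2 negative pivots.
Hence Q is negative definite.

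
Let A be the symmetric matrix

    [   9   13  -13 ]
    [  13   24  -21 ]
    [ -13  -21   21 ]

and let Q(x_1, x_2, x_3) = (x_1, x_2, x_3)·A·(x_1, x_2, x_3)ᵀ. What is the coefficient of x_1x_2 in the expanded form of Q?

26

The coefficient of x_1x_2 is A[1,2] + A[2,1] = 2·13 = 26.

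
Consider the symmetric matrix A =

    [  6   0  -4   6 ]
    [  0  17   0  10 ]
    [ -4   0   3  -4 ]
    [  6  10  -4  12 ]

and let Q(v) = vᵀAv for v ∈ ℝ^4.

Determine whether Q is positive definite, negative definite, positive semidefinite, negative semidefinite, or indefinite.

Row-reducing A symmetrically gives the diagonal entries 6, 17, 1/3, 2/17.
So there are 4 positive pivots.
Hence Q is positive definite.

positive definite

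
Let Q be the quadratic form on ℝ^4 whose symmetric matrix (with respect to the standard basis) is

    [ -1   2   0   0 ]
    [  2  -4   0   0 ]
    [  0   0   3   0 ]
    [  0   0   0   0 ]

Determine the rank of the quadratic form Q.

2

Congruent diagonalization of A (simultaneous row and column reduction) yields pivots -1, 0, 3, 0.
That gives 1 positive, 1 negative, 2 zero pivots.
The rank is the number of nonzero pivots: 2.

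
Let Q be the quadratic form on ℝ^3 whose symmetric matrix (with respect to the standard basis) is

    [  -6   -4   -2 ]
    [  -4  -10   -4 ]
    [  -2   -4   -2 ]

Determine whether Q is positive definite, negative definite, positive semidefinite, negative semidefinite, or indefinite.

negative definite

Leading principal minors: Δ_1 = -6, Δ_2 = 44, Δ_3 = -16.
The signs alternate starting with Δ_1 < 0, so by Sylvester's criterion Q is negative definite.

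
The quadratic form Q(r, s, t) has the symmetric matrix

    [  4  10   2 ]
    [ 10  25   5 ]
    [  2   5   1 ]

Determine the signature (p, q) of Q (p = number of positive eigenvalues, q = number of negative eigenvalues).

(1, 0)

Congruent diagonalization of A (simultaneous row and column reduction) yields pivots 4, 0, 0.
So there are 1 positive, 2 zero pivots.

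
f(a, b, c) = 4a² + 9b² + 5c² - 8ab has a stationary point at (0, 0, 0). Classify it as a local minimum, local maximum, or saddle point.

local minimum

The Hessian at the origin is H = [[8, -8, 0], [-8, 18, 0], [0, 0, 10]].
Congruent diagonalization of H (simultaneous row and column reduction) yields pivots 8, 10, 10.
So there are 3 positive pivots.
H is positive definite, so the origin is a strict local minimum.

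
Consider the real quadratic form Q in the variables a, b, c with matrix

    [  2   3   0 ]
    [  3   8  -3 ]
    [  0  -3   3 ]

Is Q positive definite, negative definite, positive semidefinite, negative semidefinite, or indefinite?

positive definite

Congruent diagonalization of A (simultaneous row and column reduction) yields pivots 2, 7/2, 3/7.
That gives 3 positive pivots.
Hence Q is positive definite.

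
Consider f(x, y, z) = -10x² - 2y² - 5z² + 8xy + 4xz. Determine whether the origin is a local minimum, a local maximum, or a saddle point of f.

local maximum

The Hessian at the origin is H = [[-20, 8, 4], [8, -4, 0], [4, 0, -10]].
An LDLᵀ factorisation of H has diagonal entries -20, -4/5, -6.
That gives 3 negative pivots.
H is negative definite, so the origin is a strict local maximum.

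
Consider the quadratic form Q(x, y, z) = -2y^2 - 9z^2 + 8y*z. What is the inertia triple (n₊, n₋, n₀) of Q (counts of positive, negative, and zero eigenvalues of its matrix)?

(0, 2, 1)

The symmetric matrix is A = [[0, 0, 0], [0, -2, 4], [0, 4, -9]].
Congruent diagonalization of A (simultaneous row and column reduction) yields pivots 0, -2, -1.
So there are 2 negative, 1 zero pivots.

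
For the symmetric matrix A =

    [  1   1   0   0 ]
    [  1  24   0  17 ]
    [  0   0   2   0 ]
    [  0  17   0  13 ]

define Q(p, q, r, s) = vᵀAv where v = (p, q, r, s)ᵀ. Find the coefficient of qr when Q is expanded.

The coefficient of qr is A[2,3] + A[3,2] = 2·0 = 0.

0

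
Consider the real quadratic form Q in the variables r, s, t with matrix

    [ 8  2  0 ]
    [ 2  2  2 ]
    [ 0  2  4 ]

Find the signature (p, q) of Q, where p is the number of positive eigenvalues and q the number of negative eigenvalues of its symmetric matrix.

(3, 0)

Row-reducing A symmetrically gives the diagonal entries 8, 3/2, 4/3.
That gives 3 positive pivots.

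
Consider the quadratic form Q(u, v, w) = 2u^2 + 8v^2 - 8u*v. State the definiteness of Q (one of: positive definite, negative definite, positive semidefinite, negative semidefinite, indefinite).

positive semidefinite

The symmetric matrix is A = [[2, -4, 0], [-4, 8, 0], [0, 0, 0]].
Symmetric row and column elimination reduces A to a congruent diagonal form with pivots 2, 0, 0.
That gives 1 positive, 2 zero pivots.
Hence Q is positive semidefinite.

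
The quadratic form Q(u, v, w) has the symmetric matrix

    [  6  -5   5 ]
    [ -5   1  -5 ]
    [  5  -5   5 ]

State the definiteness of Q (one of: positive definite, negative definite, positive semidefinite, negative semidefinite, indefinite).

Symmetric row and column elimination reduces A to a congruent diagonal form with pivots 6, -19/6, 20/19.
So there are 2 positive, 1 negative pivots.
Hence Q is indefinite.

indefinite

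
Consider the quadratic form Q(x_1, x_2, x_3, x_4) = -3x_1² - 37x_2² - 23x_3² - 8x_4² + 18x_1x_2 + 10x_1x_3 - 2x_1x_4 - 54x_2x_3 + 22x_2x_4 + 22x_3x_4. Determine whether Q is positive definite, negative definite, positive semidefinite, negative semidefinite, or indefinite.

The symmetric matrix of Q is A = [[-3, 9, 5, -1], [9, -37, -27, 11], [5, -27, -23, 11], [-1, 11, 11, -8]].
Leading principal minors: Δ_1 = -3, Δ_2 = 30, Δ_3 = -8, Δ_4 = 8.
The signs alternate starting with Δ_1 < 0, so by Sylvester's criterion Q is negative definite.

negative definite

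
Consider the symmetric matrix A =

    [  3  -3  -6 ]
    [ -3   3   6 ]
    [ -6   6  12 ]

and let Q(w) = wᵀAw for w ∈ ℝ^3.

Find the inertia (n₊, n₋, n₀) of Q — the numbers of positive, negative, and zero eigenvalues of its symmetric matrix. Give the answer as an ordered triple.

Row-reducing A symmetrically gives the diagonal entries 3, 0, 0.
Counting signs: 1 positive, 2 zero.

(1, 0, 2)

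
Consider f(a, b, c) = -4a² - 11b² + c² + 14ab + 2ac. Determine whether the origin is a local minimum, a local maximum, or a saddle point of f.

saddle point

The Hessian at the origin is H = [[-8, 14, 2], [14, -22, 0], [2, 0, 2]].
Congruent diagonalization of H (simultaneous row and column reduction) yields pivots -8, 5/2, -12/5.
That gives 1 positive, 2 negative pivots.
H is indefinite, so the origin is a saddle point.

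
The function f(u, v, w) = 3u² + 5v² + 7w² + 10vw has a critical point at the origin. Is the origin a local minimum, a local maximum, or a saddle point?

The Hessian at the origin is H = [[6, 0, 0], [0, 10, 10], [0, 10, 14]].
Row-reducing H symmetrically gives the diagonal entries 6, 10, 4.
That gives 3 positive pivots.
H is positive definite, so the origin is a strict local minimum.

local minimum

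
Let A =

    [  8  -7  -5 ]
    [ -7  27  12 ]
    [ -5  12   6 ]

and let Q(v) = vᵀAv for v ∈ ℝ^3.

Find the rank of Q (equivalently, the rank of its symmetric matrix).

3

An LDLᵀ factorisation of A has diagonal entries 8, 167/8, 15/167.
So there are 3 positive pivots.
The rank is the number of nonzero pivots: 3.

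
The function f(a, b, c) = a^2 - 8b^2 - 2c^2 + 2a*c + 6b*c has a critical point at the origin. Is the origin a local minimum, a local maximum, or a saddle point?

saddle point

The Hessian at the origin is H = [[2, 0, 2], [0, -16, 6], [2, 6, -4]].
Applying the same elementary operations to the rows and columns of H produces a congruent diagonal matrix with entries 2, -16, -15/4.
That gives 1 positive, 2 negative pivots.
H is indefinite, so the origin is a saddle point.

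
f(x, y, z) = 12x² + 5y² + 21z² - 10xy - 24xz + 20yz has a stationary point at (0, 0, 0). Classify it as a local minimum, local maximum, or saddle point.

local minimum

The Hessian at the origin is H = [[24, -10, -24], [-10, 10, 20], [-24, 20, 42]].
Symmetric row and column elimination reduces H to a congruent diagonal form with pivots 24, 35/6, 6/7.
Counting signs: 3 positive.
H is positive definite, so the origin is a strict local minimum.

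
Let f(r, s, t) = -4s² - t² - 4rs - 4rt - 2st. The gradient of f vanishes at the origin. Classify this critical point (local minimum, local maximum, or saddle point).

The Hessian at the origin is H = [[0, -4, -4], [-4, -8, -2], [-4, -2, -2]].
H is indefinite, so the origin is a saddle point.

saddle point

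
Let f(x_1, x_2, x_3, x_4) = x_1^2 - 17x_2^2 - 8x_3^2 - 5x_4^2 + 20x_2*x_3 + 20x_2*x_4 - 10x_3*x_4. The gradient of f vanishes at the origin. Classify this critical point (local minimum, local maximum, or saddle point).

The Hessian at the origin is H = [[2, 0, 0, 0], [0, -34, 20, 20], [0, 20, -16, -10], [0, 20, -10, -10]].
Applying the same elementary operations to the rows and columns of H produces a congruent diagonal matrix with entries 2, -34, -72/17, 5/2.
Counting signs: 2 positive, 2 negative.
H is indefinite, so the origin is a saddle point.

saddle point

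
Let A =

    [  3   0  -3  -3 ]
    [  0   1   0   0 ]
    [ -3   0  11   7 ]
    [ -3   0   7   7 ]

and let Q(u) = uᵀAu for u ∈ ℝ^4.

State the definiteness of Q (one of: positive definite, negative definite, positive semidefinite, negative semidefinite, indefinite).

positive definite

Leading principal minors: Δ_1 = 3, Δ_2 = 3, Δ_3 = 24, Δ_4 = 48.
All leading principal minors are positive, so by Sylvester's criterion Q is positive definite.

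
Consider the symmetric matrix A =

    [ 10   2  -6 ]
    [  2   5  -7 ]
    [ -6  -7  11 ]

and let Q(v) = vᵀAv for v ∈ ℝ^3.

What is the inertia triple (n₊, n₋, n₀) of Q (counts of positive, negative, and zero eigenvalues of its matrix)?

(3, 0, 0)

Applying the same elementary operations to the rows and columns of A produces a congruent diagonal matrix with entries 10, 23/5, 2/23.
So there are 3 positive pivots.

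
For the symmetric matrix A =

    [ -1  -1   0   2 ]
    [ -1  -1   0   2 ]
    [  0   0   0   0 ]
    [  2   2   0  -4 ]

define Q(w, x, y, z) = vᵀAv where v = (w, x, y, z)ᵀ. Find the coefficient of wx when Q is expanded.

The coefficient of wx is A[1,2] + A[2,1] = 2·(-1) = -2.

-2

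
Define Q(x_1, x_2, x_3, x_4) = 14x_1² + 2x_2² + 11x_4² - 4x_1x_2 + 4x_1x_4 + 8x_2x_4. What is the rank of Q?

The symmetric matrix is A = [[14, -2, 0, 2], [-2, 2, 0, 4], [0, 0, 0, 0], [2, 4, 0, 11]].
Row-reducing A symmetrically gives the diagonal entries 14, 12/7, 0, 0.
So there are 2 positive, 2 zero pivots.
The rank is the number of nonzero pivots: 2.

2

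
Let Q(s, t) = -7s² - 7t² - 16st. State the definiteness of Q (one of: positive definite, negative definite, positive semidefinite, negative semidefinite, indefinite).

indefinite

The symmetric matrix of Q is [[-7, -8], [-8, -7]].
For the 2×2 matrix [[-7, -8], [-8, -7]]: det = -7·-7 − (-8)² = -15, trace = -14.
det < 0 so the eigenvalues have opposite signs; the form is indefinite.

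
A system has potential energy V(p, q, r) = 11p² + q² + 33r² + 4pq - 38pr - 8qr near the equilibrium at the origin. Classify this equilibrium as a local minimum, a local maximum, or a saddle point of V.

The Hessian at the origin is H = [[22, 4, -38], [4, 2, -8], [-38, -8, 66]].
Symmetric row and column elimination reduces H to a congruent diagonal form with pivots 22, 14/11, -4/7.
So there are 2 positive, 1 negative pivots.
H is indefinite, so the origin is a saddle point.

saddle point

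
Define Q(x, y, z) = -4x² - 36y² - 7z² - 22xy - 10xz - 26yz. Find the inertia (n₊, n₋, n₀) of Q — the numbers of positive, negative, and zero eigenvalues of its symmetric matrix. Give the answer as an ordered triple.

(0, 3, 0)

Write A = [[-4, -11, -5], [-11, -36, -13], [-5, -13, -7]].
Symmetric row and column elimination reduces A to a congruent diagonal form with pivots -4, -23/4, -15/23.
So there are 3 negative pivots.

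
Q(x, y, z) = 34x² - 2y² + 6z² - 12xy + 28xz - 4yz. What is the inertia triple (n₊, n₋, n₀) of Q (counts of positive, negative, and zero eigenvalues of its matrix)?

Write A = [[34, -6, 14], [-6, -2, -2], [14, -2, 6]].
Congruent diagonalization of A (simultaneous row and column reduction) yields pivots 34, -52/17, 4/13.
So there are 2 positive, 1 negative pivots.

(2, 1, 0)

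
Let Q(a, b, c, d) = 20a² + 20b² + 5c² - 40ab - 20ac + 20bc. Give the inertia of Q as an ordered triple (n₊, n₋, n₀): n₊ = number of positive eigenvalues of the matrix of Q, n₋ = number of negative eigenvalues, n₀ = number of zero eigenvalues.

Write A = [[20, -20, -10, 0], [-20, 20, 10, 0], [-10, 10, 5, 0], [0, 0, 0, 0]].
Congruent diagonalization of A (simultaneous row and column reduction) yields pivots 20, 0, 0, 0.
So there are 1 positive, 3 zero pivots.

(1, 0, 3)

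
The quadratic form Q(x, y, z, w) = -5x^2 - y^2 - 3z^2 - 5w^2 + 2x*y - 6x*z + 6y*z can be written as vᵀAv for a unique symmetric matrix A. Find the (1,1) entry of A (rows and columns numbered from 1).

-5

The coefficient of x^2 in Q is -5, and that is exactly A[1,1].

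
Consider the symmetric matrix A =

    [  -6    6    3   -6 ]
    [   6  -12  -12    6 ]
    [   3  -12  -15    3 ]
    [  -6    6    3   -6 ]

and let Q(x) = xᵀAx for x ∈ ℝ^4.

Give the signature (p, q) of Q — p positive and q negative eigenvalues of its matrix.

Congruent diagonalization of A (simultaneous row and column reduction) yields pivots -6, -6, 0, 0.
That gives 2 negative, 2 zero pivots.

(0, 2)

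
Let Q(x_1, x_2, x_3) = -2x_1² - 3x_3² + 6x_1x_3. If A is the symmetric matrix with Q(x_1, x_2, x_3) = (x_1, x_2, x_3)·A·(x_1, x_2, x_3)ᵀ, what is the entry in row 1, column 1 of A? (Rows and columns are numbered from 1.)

The coefficient of x_1² in Q is -2, and that is exactly A[1,1].

-2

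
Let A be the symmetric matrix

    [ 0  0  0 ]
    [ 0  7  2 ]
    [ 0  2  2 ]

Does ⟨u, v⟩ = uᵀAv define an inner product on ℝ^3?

no

Applying the same elementary operations to the rows and columns of A produces a congruent diagonal matrix with entries 0, 7, 10/7.
That gives 2 positive, 1 zero pivots.
Hence Q is positive semidefinite.
⟨·,·⟩ is an inner product exactly when A is positive definite.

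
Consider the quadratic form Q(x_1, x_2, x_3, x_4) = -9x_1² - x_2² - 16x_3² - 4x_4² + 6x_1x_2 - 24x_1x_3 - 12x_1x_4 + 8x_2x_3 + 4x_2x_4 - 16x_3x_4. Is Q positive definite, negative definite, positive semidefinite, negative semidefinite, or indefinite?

negative semidefinite

Write A = [[-9, 3, -12, -6], [3, -1, 4, 2], [-12, 4, -16, -8], [-6, 2, -8, -4]].
Congruent diagonalization of A (simultaneous row and column reduction) yields pivots -9, 0, 0, 0.
So there are 1 negative, 3 zero pivots.
Hence Q is negative semidefinite.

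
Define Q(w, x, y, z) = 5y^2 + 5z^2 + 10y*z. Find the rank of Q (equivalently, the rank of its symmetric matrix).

1

The associated matrix is A = [[0, 0, 0, 0], [0, 0, 0, 0], [0, 0, 5, 5], [0, 0, 5, 5]].
Row-reducing A symmetrically gives the diagonal entries 0, 0, 5, 0.
So there are 1 positive, 3 zero pivots.
The rank is the number of nonzero pivots: 1.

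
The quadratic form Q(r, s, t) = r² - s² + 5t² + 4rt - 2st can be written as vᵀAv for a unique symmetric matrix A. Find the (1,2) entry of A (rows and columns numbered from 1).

The coefficient of r·s in Q is 0. For a symmetric A this equals A[1,2] + A[2,1] = 2·A[1,2].
So A[1,2] = 0/2 = 0.

0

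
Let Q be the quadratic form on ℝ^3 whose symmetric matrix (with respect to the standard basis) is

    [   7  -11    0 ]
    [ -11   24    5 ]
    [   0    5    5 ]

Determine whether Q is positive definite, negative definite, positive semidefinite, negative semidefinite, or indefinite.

positive definite

Leading principal minors: Δ_1 = 7, Δ_2 = 47, Δ_3 = 60.
All leading principal minors are positive, so by Sylvester's criterion Q is positive definite.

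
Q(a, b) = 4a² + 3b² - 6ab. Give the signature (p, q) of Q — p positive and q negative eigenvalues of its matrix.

The symmetric matrix is A = [[4, -3], [-3, 3]].
Congruent diagonalization of A (simultaneous row and column reduction) yields pivots 4, 3/4.
Counting signs: 2 positive.

(2, 0)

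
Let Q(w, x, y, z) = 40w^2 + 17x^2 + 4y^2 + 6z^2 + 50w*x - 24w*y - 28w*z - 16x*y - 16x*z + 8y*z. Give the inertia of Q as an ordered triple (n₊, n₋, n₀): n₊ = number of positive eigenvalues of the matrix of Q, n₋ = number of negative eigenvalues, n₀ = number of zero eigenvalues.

(4, 0, 0)

The associated matrix is A = [[40, 25, -12, -14], [25, 17, -8, -8], [-12, -8, 4, 4], [-14, -8, 4, 6]].
Applying the same elementary operations to the rows and columns of A produces a congruent diagonal matrix with entries 40, 11/8, 12/55, 2/3.
Counting signs: 4 positive.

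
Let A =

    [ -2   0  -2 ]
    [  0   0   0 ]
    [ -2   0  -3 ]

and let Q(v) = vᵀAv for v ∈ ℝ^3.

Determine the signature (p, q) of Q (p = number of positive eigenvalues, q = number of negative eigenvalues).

(0, 2)

Applying the same elementary operations to the rows and columns of A produces a congruent diagonal matrix with entries -2, 0, -1.
So there are 2 negative, 1 zero pivots.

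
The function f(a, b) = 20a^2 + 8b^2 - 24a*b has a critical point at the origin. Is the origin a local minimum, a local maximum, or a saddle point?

The Hessian at the origin is H = [[40, -24], [-24, 16]].
det H = 40·16 − (-24)² = 64 > 0 and H[1,1] = 40 > 0, so H is positive definite.
Therefore the origin is a local minimum.

local minimum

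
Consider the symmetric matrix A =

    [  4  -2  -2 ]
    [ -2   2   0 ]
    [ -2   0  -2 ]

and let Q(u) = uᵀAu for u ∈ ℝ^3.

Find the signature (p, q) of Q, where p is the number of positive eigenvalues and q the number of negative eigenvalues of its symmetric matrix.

Congruent diagonalization of A (simultaneous row and column reduction) yields pivots 4, 1, -4.
Counting signs: 2 positive, 1 negative.

(2, 1)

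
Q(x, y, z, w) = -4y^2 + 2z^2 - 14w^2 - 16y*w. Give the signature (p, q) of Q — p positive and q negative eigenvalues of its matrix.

(2, 1)

The associated matrix is A = [[0, 0, 0, 0], [0, -4, 0, -8], [0, 0, 2, 0], [0, -8, 0, -14]].
Row-reducing A symmetrically gives the diagonal entries 0, -4, 2, 2.
That gives 2 positive, 1 negative, 1 zero pivots.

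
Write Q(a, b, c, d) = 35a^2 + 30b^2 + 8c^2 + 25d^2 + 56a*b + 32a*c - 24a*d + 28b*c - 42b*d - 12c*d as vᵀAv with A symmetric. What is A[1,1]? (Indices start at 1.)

35

The coefficient of a^2 in Q is 35, and that is exactly A[1,1].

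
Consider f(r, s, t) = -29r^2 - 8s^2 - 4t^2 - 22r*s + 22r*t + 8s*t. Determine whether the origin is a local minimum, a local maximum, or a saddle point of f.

saddle point

The Hessian at the origin is H = [[-58, -22, 22], [-22, -16, 8], [22, 8, -8]].
Applying the same elementary operations to the rows and columns of H produces a congruent diagonal matrix with entries -58, -222/29, 40/111.
Counting signs: 1 positive, 2 negative.
H is indefinite, so the origin is a saddle point.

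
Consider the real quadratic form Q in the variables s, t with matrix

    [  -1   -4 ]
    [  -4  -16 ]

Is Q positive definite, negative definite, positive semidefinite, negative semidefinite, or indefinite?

For the 2×2 matrix [[-1, -4], [-4, -16]]: det = -1·-16 − (-4)² = 0, trace = -17.
det = 0 so one eigenvalue is zero; the form is semidefinite with the sign of the trace.

negative semidefinite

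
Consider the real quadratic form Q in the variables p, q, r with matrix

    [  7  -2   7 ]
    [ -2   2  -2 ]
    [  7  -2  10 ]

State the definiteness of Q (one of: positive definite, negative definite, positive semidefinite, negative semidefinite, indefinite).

Applying the same elementary operations to the rows and columns of A produces a congruent diagonal matrix with entries 7, 10/7, 3.
That gives 3 positive pivots.
Hence Q is positive definite.

positive definite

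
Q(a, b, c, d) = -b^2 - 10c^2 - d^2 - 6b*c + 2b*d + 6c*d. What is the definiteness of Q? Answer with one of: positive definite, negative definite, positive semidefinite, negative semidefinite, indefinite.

negative semidefinite

Write A = [[0, 0, 0, 0], [0, -1, -3, 1], [0, -3, -10, 3], [0, 1, 3, -1]].
Symmetric row and column elimination reduces A to a congruent diagonal form with pivots 0, -1, -1, 0.
So there are 2 negative, 2 zero pivots.
Hence Q is negative semidefinite.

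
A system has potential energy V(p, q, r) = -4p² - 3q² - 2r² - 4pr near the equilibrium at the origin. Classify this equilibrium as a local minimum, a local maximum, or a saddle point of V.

The Hessian at the origin is H = [[-8, 0, -4], [0, -6, 0], [-4, 0, -4]].
An LDLᵀ factorisation of H has diagonal entries -8, -6, -2.
Counting signs: 3 negative.
H is negative definite, so the origin is a strict local maximum.

local maximum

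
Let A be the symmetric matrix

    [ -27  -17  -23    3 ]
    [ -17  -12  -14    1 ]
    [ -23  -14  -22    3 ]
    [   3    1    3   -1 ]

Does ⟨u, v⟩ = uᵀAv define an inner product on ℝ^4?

no

Leading principal minors: Δ_1 = -27, Δ_2 = 35, Δ_3 = -78, Δ_4 = 4.
The signs alternate starting with Δ_1 < 0, so by Sylvester's criterion Q is negative definite.
⟨·,·⟩ is an inner product exactly when A is positive definite.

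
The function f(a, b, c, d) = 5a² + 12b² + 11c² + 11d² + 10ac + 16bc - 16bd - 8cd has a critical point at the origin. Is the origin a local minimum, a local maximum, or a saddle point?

The Hessian at the origin is H = [[10, 0, 10, 0], [0, 24, 16, -16], [10, 16, 22, -8], [0, -16, -8, 22]].
Congruent diagonalization of H (simultaneous row and column reduction) yields pivots 10, 24, 4/3, 6.
Counting signs: 4 positive.
H is positive definite, so the origin is a strict local minimum.

local minimum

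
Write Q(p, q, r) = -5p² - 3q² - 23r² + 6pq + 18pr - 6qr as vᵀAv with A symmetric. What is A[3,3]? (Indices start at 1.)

The coefficient of r² in Q is -23, and that is exactly A[3,3].

-23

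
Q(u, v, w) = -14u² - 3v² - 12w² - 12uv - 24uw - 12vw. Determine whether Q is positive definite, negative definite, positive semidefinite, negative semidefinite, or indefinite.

Write A = [[-14, -6, -12], [-6, -3, -6], [-12, -6, -12]].
Symmetric row and column elimination reduces A to a congruent diagonal form with pivots -14, -3/7, 0.
That gives 2 negative, 1 zero pivots.
Hence Q is negative semidefinite.

negative semidefinite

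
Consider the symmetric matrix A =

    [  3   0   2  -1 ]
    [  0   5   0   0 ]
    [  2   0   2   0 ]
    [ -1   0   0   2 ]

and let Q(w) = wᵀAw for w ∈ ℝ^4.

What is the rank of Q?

Applying the same elementary operations to the rows and columns of A produces a congruent diagonal matrix with entries 3, 5, 2/3, 1.
That gives 4 positive pivots.
The rank is the number of nonzero pivots: 4.

4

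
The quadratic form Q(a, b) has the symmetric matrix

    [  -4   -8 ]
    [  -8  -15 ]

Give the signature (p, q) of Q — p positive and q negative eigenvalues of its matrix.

(1, 1)

Symmetric row and column elimination reduces A to a congruent diagonal form with pivots -4, 1.
That gives 1 positive, 1 negative pivots.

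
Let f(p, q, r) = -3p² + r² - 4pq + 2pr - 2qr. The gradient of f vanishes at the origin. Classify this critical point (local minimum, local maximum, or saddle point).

The Hessian at the origin is H = [[-6, -4, 2], [-4, 0, -2], [2, -2, 2]].
Row-reducing H symmetrically gives the diagonal entries -6, 8/3, -3/2.
So there are 1 positive, 2 negative pivots.
H is indefinite, so the origin is a saddle point.

saddle point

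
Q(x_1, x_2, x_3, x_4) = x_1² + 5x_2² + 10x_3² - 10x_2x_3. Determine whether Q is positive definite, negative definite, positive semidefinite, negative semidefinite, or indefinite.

positive semidefinite

Write A = [[1, 0, 0, 0], [0, 5, -5, 0], [0, -5, 10, 0], [0, 0, 0, 0]].
Applying the same elementary operations to the rows and columns of A produces a congruent diagonal matrix with entries 1, 5, 5, 0.
Counting signs: 3 positive, 1 zero.
Hence Q is positive semidefinite.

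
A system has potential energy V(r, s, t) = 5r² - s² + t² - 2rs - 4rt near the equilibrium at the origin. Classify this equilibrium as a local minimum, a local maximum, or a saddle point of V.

The Hessian at the origin is H = [[10, -2, -4], [-2, -2, 0], [-4, 0, 2]].
Symmetric row and column elimination reduces H to a congruent diagonal form with pivots 10, -12/5, 2/3.
So there are 2 positive, 1 negative pivots.
H is indefinite, so the origin is a saddle point.

saddle point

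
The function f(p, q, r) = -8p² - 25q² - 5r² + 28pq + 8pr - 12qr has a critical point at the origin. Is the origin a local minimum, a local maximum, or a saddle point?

The Hessian at the origin is H = [[-16, 28, 8], [28, -50, -12], [8, -12, -10]].
Congruent diagonalization of H (simultaneous row and column reduction) yields pivots -16, -1, -2.
Counting signs: 3 negative.
H is negative definite, so the origin is a strict local maximum.

local maximum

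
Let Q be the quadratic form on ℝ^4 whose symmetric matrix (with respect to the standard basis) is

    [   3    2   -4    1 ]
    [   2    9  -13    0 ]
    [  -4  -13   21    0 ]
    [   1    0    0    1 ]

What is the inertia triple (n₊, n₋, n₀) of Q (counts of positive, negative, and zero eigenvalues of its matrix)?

(4, 0, 0)

Applying the same elementary operations to the rows and columns of A produces a congruent diagonal matrix with entries 3, 23/3, 40/23, 1/2.
Counting signs: 4 positive.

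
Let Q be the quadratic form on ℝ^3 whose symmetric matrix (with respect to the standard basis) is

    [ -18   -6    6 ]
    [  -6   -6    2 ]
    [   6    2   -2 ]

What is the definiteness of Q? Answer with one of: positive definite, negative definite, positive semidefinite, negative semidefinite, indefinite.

negative semidefinite

Row-reducing A symmetrically gives the diagonal entries -18, -4, 0.
So there are 2 negative, 1 zero pivots.
Hence Q is negative semidefinite.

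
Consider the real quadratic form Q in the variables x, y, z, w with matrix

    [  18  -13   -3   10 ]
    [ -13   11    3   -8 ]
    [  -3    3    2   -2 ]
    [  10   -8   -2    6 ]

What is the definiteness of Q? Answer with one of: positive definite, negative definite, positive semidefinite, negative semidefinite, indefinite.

positive definite

Leading principal minors: Δ_1 = 18, Δ_2 = 29, Δ_3 = 31, Δ_4 = 2.
All leading principal minors are positive, so by Sylvester's criterion Q is positive definite.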